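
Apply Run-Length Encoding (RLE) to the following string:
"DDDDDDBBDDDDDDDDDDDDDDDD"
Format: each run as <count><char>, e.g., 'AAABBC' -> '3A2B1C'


Scanning runs left to right:
  i=0: run of 'D' x 6 -> '6D'
  i=6: run of 'B' x 2 -> '2B'
  i=8: run of 'D' x 16 -> '16D'

RLE = 6D2B16D


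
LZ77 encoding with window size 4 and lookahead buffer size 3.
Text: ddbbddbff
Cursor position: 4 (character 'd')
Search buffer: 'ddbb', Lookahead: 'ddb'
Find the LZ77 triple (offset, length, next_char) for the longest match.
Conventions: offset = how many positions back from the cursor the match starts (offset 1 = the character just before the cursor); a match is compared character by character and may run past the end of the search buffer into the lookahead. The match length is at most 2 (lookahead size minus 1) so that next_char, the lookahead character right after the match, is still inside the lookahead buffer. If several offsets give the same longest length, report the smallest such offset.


Try each offset into the search buffer:
  offset=1 (pos 3, char 'b'): match length 0
  offset=2 (pos 2, char 'b'): match length 0
  offset=3 (pos 1, char 'd'): match length 1
  offset=4 (pos 0, char 'd'): match length 2
Longest match has length 2 at offset 4.
next_char = character at position 4 + 2 = 6 -> 'b'

Best match: offset=4, length=2 (matching 'dd' starting at position 0)
LZ77 triple: (4, 2, 'b')


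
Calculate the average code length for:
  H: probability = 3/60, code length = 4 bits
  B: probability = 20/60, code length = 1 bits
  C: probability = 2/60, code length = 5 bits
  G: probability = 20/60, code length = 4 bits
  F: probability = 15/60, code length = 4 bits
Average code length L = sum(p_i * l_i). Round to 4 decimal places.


Weighted contributions p_i * l_i:
  H: (3/60) * 4 = 12/60
  B: (20/60) * 1 = 20/60
  C: (2/60) * 5 = 10/60
  G: (20/60) * 4 = 80/60
  F: (15/60) * 4 = 60/60
Sum = (12 + 20 + 10 + 80 + 60)/60 = 182/60

L = 182/60 = 3.0333 bits/symbol


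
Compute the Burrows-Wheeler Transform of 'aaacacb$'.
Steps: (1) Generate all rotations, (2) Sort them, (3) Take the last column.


Rotations (sorted):
  0: $aaacacb -> last char: b
  1: aaacacb$ -> last char: $
  2: aacacb$a -> last char: a
  3: acacb$aa -> last char: a
  4: acb$aaac -> last char: c
  5: b$aaacac -> last char: c
  6: cacb$aaa -> last char: a
  7: cb$aaaca -> last char: a


BWT = b$aaccaa


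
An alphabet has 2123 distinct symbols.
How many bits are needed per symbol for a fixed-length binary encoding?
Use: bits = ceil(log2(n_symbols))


log2(2123) = 11.0519
Bracket: 2^11 = 2048 < 2123 <= 2^12 = 4096
So ceil(log2(2123)) = 12

bits = ceil(log2(2123)) = ceil(11.0519) = 12 bits


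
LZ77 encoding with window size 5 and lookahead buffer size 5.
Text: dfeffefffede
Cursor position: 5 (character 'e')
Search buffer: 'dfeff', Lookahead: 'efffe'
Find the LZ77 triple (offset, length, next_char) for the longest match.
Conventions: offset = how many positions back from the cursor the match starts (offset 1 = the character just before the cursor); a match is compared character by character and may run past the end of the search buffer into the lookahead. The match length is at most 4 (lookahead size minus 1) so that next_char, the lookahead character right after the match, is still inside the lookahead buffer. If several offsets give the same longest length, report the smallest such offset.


Try each offset into the search buffer:
  offset=1 (pos 4, char 'f'): match length 0
  offset=2 (pos 3, char 'f'): match length 0
  offset=3 (pos 2, char 'e'): match length 3
  offset=4 (pos 1, char 'f'): match length 0
  offset=5 (pos 0, char 'd'): match length 0
Longest match has length 3 at offset 3.
next_char = character at position 5 + 3 = 8 -> 'f'

Best match: offset=3, length=3 (matching 'eff' starting at position 2)
LZ77 triple: (3, 3, 'f')


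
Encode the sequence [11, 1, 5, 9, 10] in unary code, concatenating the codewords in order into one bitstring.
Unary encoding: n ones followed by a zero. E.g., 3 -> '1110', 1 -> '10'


Encode each number as n ones followed by a terminating 0:
  11 -> 111111111110 (12 bits)
  1 -> 10 (2 bits)
  5 -> 111110 (6 bits)
  9 -> 1111111110 (10 bits)
  10 -> 11111111110 (11 bits)
Total length = 12 + 2 + 6 + 10 + 11 = 41 bits.

Unary([11, 1, 5, 9, 10]) = 11111111111010111110111111111011111111110 (41 bits)


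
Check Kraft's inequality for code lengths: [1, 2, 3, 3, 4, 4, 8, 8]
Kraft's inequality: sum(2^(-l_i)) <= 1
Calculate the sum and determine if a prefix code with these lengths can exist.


Sum = 2^(-1) + 2^(-2) + 2^(-3) + 2^(-3) + 2^(-4) + 2^(-4) + 2^(-8) + 2^(-8)
    = 0.5 + 0.25 + 0.125 + 0.125 + 0.0625 + 0.0625 + 0.00390625 + 0.00390625
    = 290/256 = 1.1328125
Since 1.1328125 > 1, Kraft's inequality is NOT satisfied.
A prefix code with these lengths CANNOT exist.

Kraft sum = 1.1328125. Not satisfied.


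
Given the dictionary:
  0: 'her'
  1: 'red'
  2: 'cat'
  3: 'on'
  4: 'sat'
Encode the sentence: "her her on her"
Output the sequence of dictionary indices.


Look up each word in the dictionary:
  'her' -> 0
  'her' -> 0
  'on' -> 3
  'her' -> 0

Encoded: [0, 0, 3, 0]


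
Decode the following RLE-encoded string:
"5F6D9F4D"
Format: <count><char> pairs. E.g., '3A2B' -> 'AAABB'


Expanding each <count><char> pair:
  5F -> 'FFFFF'
  6D -> 'DDDDDD'
  9F -> 'FFFFFFFFF'
  4D -> 'DDDD'

Decoded = FFFFFDDDDDDFFFFFFFFFDDDD


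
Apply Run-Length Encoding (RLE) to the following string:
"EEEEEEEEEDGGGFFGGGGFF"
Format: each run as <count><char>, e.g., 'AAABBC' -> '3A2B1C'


Scanning runs left to right:
  i=0: run of 'E' x 9 -> '9E'
  i=9: run of 'D' x 1 -> '1D'
  i=10: run of 'G' x 3 -> '3G'
  i=13: run of 'F' x 2 -> '2F'
  i=15: run of 'G' x 4 -> '4G'
  i=19: run of 'F' x 2 -> '2F'

RLE = 9E1D3G2F4G2F


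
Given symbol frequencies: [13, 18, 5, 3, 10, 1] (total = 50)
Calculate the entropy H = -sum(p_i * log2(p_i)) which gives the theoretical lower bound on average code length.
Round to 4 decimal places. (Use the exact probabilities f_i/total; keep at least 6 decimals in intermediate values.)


Per-symbol terms -p_i * log2(p_i) with p_i = f_i/50:
  p = 13/50 = 0.260000: log2(p) = -1.943416, -p*log2(p) = 0.505288
  p = 18/50 = 0.360000: log2(p) = -1.473931, -p*log2(p) = 0.530615
  p = 5/50 = 0.100000: log2(p) = -3.321928, -p*log2(p) = 0.332193
  p = 3/50 = 0.060000: log2(p) = -4.058894, -p*log2(p) = 0.243534
  p = 10/50 = 0.200000: log2(p) = -2.321928, -p*log2(p) = 0.464386
  p = 1/50 = 0.020000: log2(p) = -5.643856, -p*log2(p) = 0.112877
H = 0.505288 + 0.530615 + 0.332193 + 0.243534 + 0.464386 + 0.112877 = 2.188893

H = 2.1889 bits/symbol


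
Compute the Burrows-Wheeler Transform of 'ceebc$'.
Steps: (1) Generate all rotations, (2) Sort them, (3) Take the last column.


Rotations (sorted):
  0: $ceebc -> last char: c
  1: bc$cee -> last char: e
  2: c$ceeb -> last char: b
  3: ceebc$ -> last char: $
  4: ebc$ce -> last char: e
  5: eebc$c -> last char: c


BWT = ceb$ec


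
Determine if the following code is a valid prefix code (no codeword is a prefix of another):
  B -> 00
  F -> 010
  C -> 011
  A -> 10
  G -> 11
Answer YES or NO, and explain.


Checking each pair (does one codeword prefix another?):
  B='00' vs F='010': no prefix
  B='00' vs C='011': no prefix
  B='00' vs A='10': no prefix
  B='00' vs G='11': no prefix
  F='010' vs B='00': no prefix
  F='010' vs C='011': no prefix
  F='010' vs A='10': no prefix
  F='010' vs G='11': no prefix
  C='011' vs B='00': no prefix
  C='011' vs F='010': no prefix
  C='011' vs A='10': no prefix
  C='011' vs G='11': no prefix
  A='10' vs B='00': no prefix
  A='10' vs F='010': no prefix
  A='10' vs C='011': no prefix
  A='10' vs G='11': no prefix
  G='11' vs B='00': no prefix
  G='11' vs F='010': no prefix
  G='11' vs C='011': no prefix
  G='11' vs A='10': no prefix
No violation found over all pairs.

YES -- this is a valid prefix code. No codeword is a prefix of any other codeword.


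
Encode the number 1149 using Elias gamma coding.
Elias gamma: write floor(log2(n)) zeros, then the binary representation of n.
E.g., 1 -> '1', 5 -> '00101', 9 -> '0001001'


num_bits = floor(log2(1149)) + 1 = 11
leading_zeros = num_bits - 1 = 10
binary(1149) = 10001111101

Elias gamma(1149) = '0000000000' + '10001111101' = 000000000010001111101 (21 bits)


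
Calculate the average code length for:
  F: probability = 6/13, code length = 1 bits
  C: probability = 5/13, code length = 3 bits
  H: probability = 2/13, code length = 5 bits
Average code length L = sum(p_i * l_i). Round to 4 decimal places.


Weighted contributions p_i * l_i:
  F: (6/13) * 1 = 6/13
  C: (5/13) * 3 = 15/13
  H: (2/13) * 5 = 10/13
Sum = (6 + 15 + 10)/13 = 31/13

L = 31/13 = 2.3846 bits/symbol


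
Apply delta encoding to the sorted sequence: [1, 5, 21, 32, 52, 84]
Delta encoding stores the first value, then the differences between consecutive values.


First value: 1
Deltas:
  5 - 1 = 4
  21 - 5 = 16
  32 - 21 = 11
  52 - 32 = 20
  84 - 52 = 32


Delta encoded: [1, 4, 16, 11, 20, 32]


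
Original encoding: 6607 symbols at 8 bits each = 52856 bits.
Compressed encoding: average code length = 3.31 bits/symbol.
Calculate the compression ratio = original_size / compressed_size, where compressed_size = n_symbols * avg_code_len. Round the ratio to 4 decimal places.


original_size = n_symbols * orig_bits = 6607 * 8 = 52856 bits
compressed_size = n_symbols * avg_code_len = 6607 * 3.31 = 21869.17 bits
ratio = original_size / compressed_size = 52856 / 21869.17 = 2.4169

Compression ratio = 2.4169


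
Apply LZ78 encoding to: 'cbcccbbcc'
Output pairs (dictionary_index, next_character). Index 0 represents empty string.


LZ78 encoding steps:
Dictionary: {0: ''}
Step 1: w='' (idx 0), next='c' -> output (0, 'c'), add 'c' as idx 1
Step 2: w='' (idx 0), next='b' -> output (0, 'b'), add 'b' as idx 2
Step 3: w='c' (idx 1), next='c' -> output (1, 'c'), add 'cc' as idx 3
Step 4: w='c' (idx 1), next='b' -> output (1, 'b'), add 'cb' as idx 4
Step 5: w='b' (idx 2), next='c' -> output (2, 'c'), add 'bc' as idx 5
Step 6: w='c' (idx 1), end of input -> output (1, '')


Encoded: [(0, 'c'), (0, 'b'), (1, 'c'), (1, 'b'), (2, 'c'), (1, '')]


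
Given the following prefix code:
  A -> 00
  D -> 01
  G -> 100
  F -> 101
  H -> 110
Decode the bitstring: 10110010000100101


Decoding step by step:
Bits 101 -> F
Bits 100 -> G
Bits 100 -> G
Bits 00 -> A
Bits 100 -> G
Bits 101 -> F


Decoded message: FGGAGF


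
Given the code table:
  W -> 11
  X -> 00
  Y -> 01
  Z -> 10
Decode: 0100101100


Decoding:
01 -> Y
00 -> X
10 -> Z
11 -> W
00 -> X


Result: YXZWX


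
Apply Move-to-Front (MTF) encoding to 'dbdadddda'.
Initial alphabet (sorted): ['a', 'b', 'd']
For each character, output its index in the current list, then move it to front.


MTF encoding:
'd': index 2 in ['a', 'b', 'd'] -> ['d', 'a', 'b']
'b': index 2 in ['d', 'a', 'b'] -> ['b', 'd', 'a']
'd': index 1 in ['b', 'd', 'a'] -> ['d', 'b', 'a']
'a': index 2 in ['d', 'b', 'a'] -> ['a', 'd', 'b']
'd': index 1 in ['a', 'd', 'b'] -> ['d', 'a', 'b']
'd': index 0 in ['d', 'a', 'b'] -> ['d', 'a', 'b']
'd': index 0 in ['d', 'a', 'b'] -> ['d', 'a', 'b']
'd': index 0 in ['d', 'a', 'b'] -> ['d', 'a', 'b']
'a': index 1 in ['d', 'a', 'b'] -> ['a', 'd', 'b']


Output: [2, 2, 1, 2, 1, 0, 0, 0, 1]


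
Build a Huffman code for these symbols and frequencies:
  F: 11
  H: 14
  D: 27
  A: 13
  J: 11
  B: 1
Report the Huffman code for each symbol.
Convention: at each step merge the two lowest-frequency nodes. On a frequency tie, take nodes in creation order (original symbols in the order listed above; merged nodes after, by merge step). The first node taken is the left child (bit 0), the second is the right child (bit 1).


Huffman tree construction:
Step 1: Merge B(1) + F(11) = 12
Step 2: Merge J(11) + (B+F)(12) = 23
Step 3: Merge A(13) + H(14) = 27
Step 4: Merge (J+(B+F))(23) + D(27) = 50
Step 5: Merge (A+H)(27) + ((J+(B+F))+D)(50) = 77
Read each symbol's code off the tree from the root (left child = 0, right child = 1).

Codes:
  F: 1011 (length 4)
  H: 01 (length 2)
  D: 11 (length 2)
  A: 00 (length 2)
  J: 100 (length 3)
  B: 1010 (length 4)
Average code length: 189/77 = 2.4545 bits/symbol


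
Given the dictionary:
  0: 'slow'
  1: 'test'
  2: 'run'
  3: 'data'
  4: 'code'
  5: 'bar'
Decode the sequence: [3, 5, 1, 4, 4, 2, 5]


Look up each index in the dictionary:
  3 -> 'data'
  5 -> 'bar'
  1 -> 'test'
  4 -> 'code'
  4 -> 'code'
  2 -> 'run'
  5 -> 'bar'

Decoded: "data bar test code code run bar"


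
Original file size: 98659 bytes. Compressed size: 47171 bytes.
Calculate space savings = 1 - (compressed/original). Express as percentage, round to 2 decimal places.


ratio = compressed/original = 47171/98659 = 0.478122
savings = 1 - ratio = 1 - 0.478122 = 0.521878
as a percentage: 0.521878 * 100 = 52.19%

Space savings = 1 - 47171/98659 = 52.19%


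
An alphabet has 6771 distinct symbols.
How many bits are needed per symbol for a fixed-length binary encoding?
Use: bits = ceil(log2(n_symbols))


log2(6771) = 12.7252
Bracket: 2^12 = 4096 < 6771 <= 2^13 = 8192
So ceil(log2(6771)) = 13

bits = ceil(log2(6771)) = ceil(12.7252) = 13 bits


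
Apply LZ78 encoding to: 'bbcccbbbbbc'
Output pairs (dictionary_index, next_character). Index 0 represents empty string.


LZ78 encoding steps:
Dictionary: {0: ''}
Step 1: w='' (idx 0), next='b' -> output (0, 'b'), add 'b' as idx 1
Step 2: w='b' (idx 1), next='c' -> output (1, 'c'), add 'bc' as idx 2
Step 3: w='' (idx 0), next='c' -> output (0, 'c'), add 'c' as idx 3
Step 4: w='c' (idx 3), next='b' -> output (3, 'b'), add 'cb' as idx 4
Step 5: w='b' (idx 1), next='b' -> output (1, 'b'), add 'bb' as idx 5
Step 6: w='bb' (idx 5), next='c' -> output (5, 'c'), add 'bbc' as idx 6


Encoded: [(0, 'b'), (1, 'c'), (0, 'c'), (3, 'b'), (1, 'b'), (5, 'c')]


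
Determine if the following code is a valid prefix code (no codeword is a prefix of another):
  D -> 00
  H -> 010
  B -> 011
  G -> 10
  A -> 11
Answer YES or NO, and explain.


Checking each pair (does one codeword prefix another?):
  D='00' vs H='010': no prefix
  D='00' vs B='011': no prefix
  D='00' vs G='10': no prefix
  D='00' vs A='11': no prefix
  H='010' vs D='00': no prefix
  H='010' vs B='011': no prefix
  H='010' vs G='10': no prefix
  H='010' vs A='11': no prefix
  B='011' vs D='00': no prefix
  B='011' vs H='010': no prefix
  B='011' vs G='10': no prefix
  B='011' vs A='11': no prefix
  G='10' vs D='00': no prefix
  G='10' vs H='010': no prefix
  G='10' vs B='011': no prefix
  G='10' vs A='11': no prefix
  A='11' vs D='00': no prefix
  A='11' vs H='010': no prefix
  A='11' vs B='011': no prefix
  A='11' vs G='10': no prefix
No violation found over all pairs.

YES -- this is a valid prefix code. No codeword is a prefix of any other codeword.


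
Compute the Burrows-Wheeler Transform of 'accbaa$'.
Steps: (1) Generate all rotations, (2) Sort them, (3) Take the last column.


Rotations (sorted):
  0: $accbaa -> last char: a
  1: a$accba -> last char: a
  2: aa$accb -> last char: b
  3: accbaa$ -> last char: $
  4: baa$acc -> last char: c
  5: cbaa$ac -> last char: c
  6: ccbaa$a -> last char: a


BWT = aab$cca


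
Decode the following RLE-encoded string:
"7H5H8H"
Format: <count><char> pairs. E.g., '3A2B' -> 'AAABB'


Expanding each <count><char> pair:
  7H -> 'HHHHHHH'
  5H -> 'HHHHH'
  8H -> 'HHHHHHHH'

Decoded = HHHHHHHHHHHHHHHHHHHH


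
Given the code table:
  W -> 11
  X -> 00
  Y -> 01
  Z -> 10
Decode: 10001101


Decoding:
10 -> Z
00 -> X
11 -> W
01 -> Y


Result: ZXWY


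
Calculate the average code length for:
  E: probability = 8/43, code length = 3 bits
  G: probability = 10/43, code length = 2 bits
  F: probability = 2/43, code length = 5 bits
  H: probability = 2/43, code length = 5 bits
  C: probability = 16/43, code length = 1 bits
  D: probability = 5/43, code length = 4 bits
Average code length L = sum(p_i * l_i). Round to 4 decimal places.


Weighted contributions p_i * l_i:
  E: (8/43) * 3 = 24/43
  G: (10/43) * 2 = 20/43
  F: (2/43) * 5 = 10/43
  H: (2/43) * 5 = 10/43
  C: (16/43) * 1 = 16/43
  D: (5/43) * 4 = 20/43
Sum = (24 + 20 + 10 + 10 + 16 + 20)/43 = 100/43

L = 100/43 = 2.3256 bits/symbol


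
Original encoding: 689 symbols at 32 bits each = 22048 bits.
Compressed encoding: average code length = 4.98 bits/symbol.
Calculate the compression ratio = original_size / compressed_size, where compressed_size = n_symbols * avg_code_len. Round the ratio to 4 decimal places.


original_size = n_symbols * orig_bits = 689 * 32 = 22048 bits
compressed_size = n_symbols * avg_code_len = 689 * 4.98 = 3431.22 bits
ratio = original_size / compressed_size = 22048 / 3431.22 = 6.4257

Compression ratio = 6.4257


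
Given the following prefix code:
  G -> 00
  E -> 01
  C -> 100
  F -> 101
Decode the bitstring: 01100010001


Decoding step by step:
Bits 01 -> E
Bits 100 -> C
Bits 01 -> E
Bits 00 -> G
Bits 01 -> E


Decoded message: ECEGE


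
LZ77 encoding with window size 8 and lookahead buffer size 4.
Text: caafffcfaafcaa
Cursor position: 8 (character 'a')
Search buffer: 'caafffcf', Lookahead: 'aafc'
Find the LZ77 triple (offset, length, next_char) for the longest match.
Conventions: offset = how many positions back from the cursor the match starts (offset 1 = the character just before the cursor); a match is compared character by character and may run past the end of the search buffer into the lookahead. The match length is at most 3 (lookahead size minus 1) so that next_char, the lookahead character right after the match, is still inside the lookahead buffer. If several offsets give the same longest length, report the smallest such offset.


Try each offset into the search buffer:
  offset=1 (pos 7, char 'f'): match length 0
  offset=2 (pos 6, char 'c'): match length 0
  offset=3 (pos 5, char 'f'): match length 0
  offset=4 (pos 4, char 'f'): match length 0
  offset=5 (pos 3, char 'f'): match length 0
  offset=6 (pos 2, char 'a'): match length 1
  offset=7 (pos 1, char 'a'): match length 3
  offset=8 (pos 0, char 'c'): match length 0
Longest match has length 3 at offset 7.
next_char = character at position 8 + 3 = 11 -> 'c'

Best match: offset=7, length=3 (matching 'aaf' starting at position 1)
LZ77 triple: (7, 3, 'c')


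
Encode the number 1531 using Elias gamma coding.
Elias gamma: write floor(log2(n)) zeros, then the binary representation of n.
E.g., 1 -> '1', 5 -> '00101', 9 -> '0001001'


num_bits = floor(log2(1531)) + 1 = 11
leading_zeros = num_bits - 1 = 10
binary(1531) = 10111111011

Elias gamma(1531) = '0000000000' + '10111111011' = 000000000010111111011 (21 bits)


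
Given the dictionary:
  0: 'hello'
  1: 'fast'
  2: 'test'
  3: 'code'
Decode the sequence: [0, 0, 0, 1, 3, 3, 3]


Look up each index in the dictionary:
  0 -> 'hello'
  0 -> 'hello'
  0 -> 'hello'
  1 -> 'fast'
  3 -> 'code'
  3 -> 'code'
  3 -> 'code'

Decoded: "hello hello hello fast code code code"


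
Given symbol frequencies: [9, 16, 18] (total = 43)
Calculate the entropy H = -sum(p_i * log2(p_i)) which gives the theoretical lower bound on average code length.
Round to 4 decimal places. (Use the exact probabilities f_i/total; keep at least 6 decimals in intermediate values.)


Per-symbol terms -p_i * log2(p_i) with p_i = f_i/43:
  p = 9/43 = 0.209302: log2(p) = -2.256340, -p*log2(p) = 0.472257
  p = 16/43 = 0.372093: log2(p) = -1.426265, -p*log2(p) = 0.530703
  p = 18/43 = 0.418605: log2(p) = -1.256340, -p*log2(p) = 0.525910
H = 0.472257 + 0.530703 + 0.525910 = 1.528870

H = 1.5289 bits/symbol


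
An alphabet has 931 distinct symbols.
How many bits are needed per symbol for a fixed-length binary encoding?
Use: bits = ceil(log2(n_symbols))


log2(931) = 9.8626
Bracket: 2^9 = 512 < 931 <= 2^10 = 1024
So ceil(log2(931)) = 10

bits = ceil(log2(931)) = ceil(9.8626) = 10 bits


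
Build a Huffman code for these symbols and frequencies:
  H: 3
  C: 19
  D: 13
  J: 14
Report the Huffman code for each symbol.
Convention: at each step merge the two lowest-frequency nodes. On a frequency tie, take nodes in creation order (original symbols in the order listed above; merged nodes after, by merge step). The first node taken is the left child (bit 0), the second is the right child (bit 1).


Huffman tree construction:
Step 1: Merge H(3) + D(13) = 16
Step 2: Merge J(14) + (H+D)(16) = 30
Step 3: Merge C(19) + (J+(H+D))(30) = 49
Read each symbol's code off the tree from the root (left child = 0, right child = 1).

Codes:
  H: 110 (length 3)
  C: 0 (length 1)
  D: 111 (length 3)
  J: 10 (length 2)
Average code length: 95/49 = 1.9388 bits/symbol


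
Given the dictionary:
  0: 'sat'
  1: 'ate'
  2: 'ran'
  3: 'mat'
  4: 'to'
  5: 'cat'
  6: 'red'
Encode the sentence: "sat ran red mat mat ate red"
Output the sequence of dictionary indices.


Look up each word in the dictionary:
  'sat' -> 0
  'ran' -> 2
  'red' -> 6
  'mat' -> 3
  'mat' -> 3
  'ate' -> 1
  'red' -> 6

Encoded: [0, 2, 6, 3, 3, 1, 6]


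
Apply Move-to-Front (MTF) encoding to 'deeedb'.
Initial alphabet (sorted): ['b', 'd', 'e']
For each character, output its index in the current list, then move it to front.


MTF encoding:
'd': index 1 in ['b', 'd', 'e'] -> ['d', 'b', 'e']
'e': index 2 in ['d', 'b', 'e'] -> ['e', 'd', 'b']
'e': index 0 in ['e', 'd', 'b'] -> ['e', 'd', 'b']
'e': index 0 in ['e', 'd', 'b'] -> ['e', 'd', 'b']
'd': index 1 in ['e', 'd', 'b'] -> ['d', 'e', 'b']
'b': index 2 in ['d', 'e', 'b'] -> ['b', 'd', 'e']


Output: [1, 2, 0, 0, 1, 2]


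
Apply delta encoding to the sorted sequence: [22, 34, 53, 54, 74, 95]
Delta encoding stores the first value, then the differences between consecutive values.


First value: 22
Deltas:
  34 - 22 = 12
  53 - 34 = 19
  54 - 53 = 1
  74 - 54 = 20
  95 - 74 = 21


Delta encoded: [22, 12, 19, 1, 20, 21]


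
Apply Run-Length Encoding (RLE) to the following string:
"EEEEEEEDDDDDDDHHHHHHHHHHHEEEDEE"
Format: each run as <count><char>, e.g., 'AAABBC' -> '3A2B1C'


Scanning runs left to right:
  i=0: run of 'E' x 7 -> '7E'
  i=7: run of 'D' x 7 -> '7D'
  i=14: run of 'H' x 11 -> '11H'
  i=25: run of 'E' x 3 -> '3E'
  i=28: run of 'D' x 1 -> '1D'
  i=29: run of 'E' x 2 -> '2E'

RLE = 7E7D11H3E1D2E


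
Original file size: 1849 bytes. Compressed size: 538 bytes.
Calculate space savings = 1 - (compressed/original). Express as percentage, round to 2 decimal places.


ratio = compressed/original = 538/1849 = 0.290968
savings = 1 - ratio = 1 - 0.290968 = 0.709032
as a percentage: 0.709032 * 100 = 70.9%

Space savings = 1 - 538/1849 = 70.9%


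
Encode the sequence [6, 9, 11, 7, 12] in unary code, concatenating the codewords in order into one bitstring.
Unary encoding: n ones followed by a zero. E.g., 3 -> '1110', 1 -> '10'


Encode each number as n ones followed by a terminating 0:
  6 -> 1111110 (7 bits)
  9 -> 1111111110 (10 bits)
  11 -> 111111111110 (12 bits)
  7 -> 11111110 (8 bits)
  12 -> 1111111111110 (13 bits)
Total length = 7 + 10 + 12 + 8 + 13 = 50 bits.

Unary([6, 9, 11, 7, 12]) = 11111101111111110111111111110111111101111111111110 (50 bits)


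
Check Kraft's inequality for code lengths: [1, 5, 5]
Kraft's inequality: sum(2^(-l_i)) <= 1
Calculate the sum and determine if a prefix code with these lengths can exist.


Sum = 2^(-1) + 2^(-5) + 2^(-5)
    = 0.5 + 0.03125 + 0.03125
    = 18/32 = 0.5625
Since 0.5625 <= 1, Kraft's inequality IS satisfied.
A prefix code with these lengths CAN exist.

Kraft sum = 0.5625. Satisfied.


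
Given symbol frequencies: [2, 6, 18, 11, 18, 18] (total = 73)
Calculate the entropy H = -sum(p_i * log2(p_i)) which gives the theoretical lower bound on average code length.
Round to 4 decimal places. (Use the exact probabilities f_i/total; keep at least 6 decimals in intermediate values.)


Per-symbol terms -p_i * log2(p_i) with p_i = f_i/73:
  p = 2/73 = 0.027397: log2(p) = -5.189825, -p*log2(p) = 0.142187
  p = 6/73 = 0.082192: log2(p) = -3.604862, -p*log2(p) = 0.296290
  p = 18/73 = 0.246575: log2(p) = -2.019900, -p*log2(p) = 0.498057
  p = 11/73 = 0.150685: log2(p) = -2.730393, -p*log2(p) = 0.411429
  p = 18/73 = 0.246575: log2(p) = -2.019900, -p*log2(p) = 0.498057
  p = 18/73 = 0.246575: log2(p) = -2.019900, -p*log2(p) = 0.498057
H = 0.142187 + 0.296290 + 0.498057 + 0.411429 + 0.498057 + 0.498057 = 2.344077

H = 2.3441 bits/symbol


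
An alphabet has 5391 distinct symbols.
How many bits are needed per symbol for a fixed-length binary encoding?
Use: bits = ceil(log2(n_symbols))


log2(5391) = 12.3963
Bracket: 2^12 = 4096 < 5391 <= 2^13 = 8192
So ceil(log2(5391)) = 13

bits = ceil(log2(5391)) = ceil(12.3963) = 13 bits


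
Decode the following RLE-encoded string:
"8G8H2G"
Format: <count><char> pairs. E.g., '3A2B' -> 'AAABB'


Expanding each <count><char> pair:
  8G -> 'GGGGGGGG'
  8H -> 'HHHHHHHH'
  2G -> 'GG'

Decoded = GGGGGGGGHHHHHHHHGG


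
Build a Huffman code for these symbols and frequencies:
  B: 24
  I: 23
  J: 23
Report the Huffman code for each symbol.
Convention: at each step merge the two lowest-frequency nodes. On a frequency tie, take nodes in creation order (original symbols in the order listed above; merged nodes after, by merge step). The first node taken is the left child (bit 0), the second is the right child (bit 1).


Huffman tree construction:
Step 1: Merge I(23) + J(23) = 46
Step 2: Merge B(24) + (I+J)(46) = 70
Read each symbol's code off the tree from the root (left child = 0, right child = 1).

Codes:
  B: 0 (length 1)
  I: 10 (length 2)
  J: 11 (length 2)
Average code length: 116/70 = 1.6571 bits/symbol


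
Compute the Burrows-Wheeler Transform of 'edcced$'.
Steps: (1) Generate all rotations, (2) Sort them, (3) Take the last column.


Rotations (sorted):
  0: $edcced -> last char: d
  1: cced$ed -> last char: d
  2: ced$edc -> last char: c
  3: d$edcce -> last char: e
  4: dcced$e -> last char: e
  5: ed$edcc -> last char: c
  6: edcced$ -> last char: $


BWT = ddceec$


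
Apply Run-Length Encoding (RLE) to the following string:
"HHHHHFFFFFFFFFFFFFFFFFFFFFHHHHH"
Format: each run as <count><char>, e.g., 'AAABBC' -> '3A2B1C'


Scanning runs left to right:
  i=0: run of 'H' x 5 -> '5H'
  i=5: run of 'F' x 21 -> '21F'
  i=26: run of 'H' x 5 -> '5H'

RLE = 5H21F5H


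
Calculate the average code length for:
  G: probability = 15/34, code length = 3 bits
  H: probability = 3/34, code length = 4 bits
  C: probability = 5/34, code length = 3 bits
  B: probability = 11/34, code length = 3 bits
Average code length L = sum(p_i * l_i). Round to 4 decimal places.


Weighted contributions p_i * l_i:
  G: (15/34) * 3 = 45/34
  H: (3/34) * 4 = 12/34
  C: (5/34) * 3 = 15/34
  B: (11/34) * 3 = 33/34
Sum = (45 + 12 + 15 + 33)/34 = 105/34

L = 105/34 = 3.0882 bits/symbol


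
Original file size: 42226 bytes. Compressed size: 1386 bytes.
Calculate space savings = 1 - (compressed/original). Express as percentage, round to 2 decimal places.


ratio = compressed/original = 1386/42226 = 0.032823
savings = 1 - ratio = 1 - 0.032823 = 0.967177
as a percentage: 0.967177 * 100 = 96.72%

Space savings = 1 - 1386/42226 = 96.72%


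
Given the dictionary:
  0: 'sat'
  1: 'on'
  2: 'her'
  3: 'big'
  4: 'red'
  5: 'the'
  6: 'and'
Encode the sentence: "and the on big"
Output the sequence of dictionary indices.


Look up each word in the dictionary:
  'and' -> 6
  'the' -> 5
  'on' -> 1
  'big' -> 3

Encoded: [6, 5, 1, 3]


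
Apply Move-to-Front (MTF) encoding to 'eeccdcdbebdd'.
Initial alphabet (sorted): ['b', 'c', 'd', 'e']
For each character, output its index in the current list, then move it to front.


MTF encoding:
'e': index 3 in ['b', 'c', 'd', 'e'] -> ['e', 'b', 'c', 'd']
'e': index 0 in ['e', 'b', 'c', 'd'] -> ['e', 'b', 'c', 'd']
'c': index 2 in ['e', 'b', 'c', 'd'] -> ['c', 'e', 'b', 'd']
'c': index 0 in ['c', 'e', 'b', 'd'] -> ['c', 'e', 'b', 'd']
'd': index 3 in ['c', 'e', 'b', 'd'] -> ['d', 'c', 'e', 'b']
'c': index 1 in ['d', 'c', 'e', 'b'] -> ['c', 'd', 'e', 'b']
'd': index 1 in ['c', 'd', 'e', 'b'] -> ['d', 'c', 'e', 'b']
'b': index 3 in ['d', 'c', 'e', 'b'] -> ['b', 'd', 'c', 'e']
'e': index 3 in ['b', 'd', 'c', 'e'] -> ['e', 'b', 'd', 'c']
'b': index 1 in ['e', 'b', 'd', 'c'] -> ['b', 'e', 'd', 'c']
'd': index 2 in ['b', 'e', 'd', 'c'] -> ['d', 'b', 'e', 'c']
'd': index 0 in ['d', 'b', 'e', 'c'] -> ['d', 'b', 'e', 'c']


Output: [3, 0, 2, 0, 3, 1, 1, 3, 3, 1, 2, 0]


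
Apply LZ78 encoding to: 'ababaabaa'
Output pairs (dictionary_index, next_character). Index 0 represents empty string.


LZ78 encoding steps:
Dictionary: {0: ''}
Step 1: w='' (idx 0), next='a' -> output (0, 'a'), add 'a' as idx 1
Step 2: w='' (idx 0), next='b' -> output (0, 'b'), add 'b' as idx 2
Step 3: w='a' (idx 1), next='b' -> output (1, 'b'), add 'ab' as idx 3
Step 4: w='a' (idx 1), next='a' -> output (1, 'a'), add 'aa' as idx 4
Step 5: w='b' (idx 2), next='a' -> output (2, 'a'), add 'ba' as idx 5
Step 6: w='a' (idx 1), end of input -> output (1, '')


Encoded: [(0, 'a'), (0, 'b'), (1, 'b'), (1, 'a'), (2, 'a'), (1, '')]


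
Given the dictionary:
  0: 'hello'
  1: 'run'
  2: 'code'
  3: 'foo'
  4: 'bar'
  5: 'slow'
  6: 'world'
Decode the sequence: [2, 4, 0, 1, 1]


Look up each index in the dictionary:
  2 -> 'code'
  4 -> 'bar'
  0 -> 'hello'
  1 -> 'run'
  1 -> 'run'

Decoded: "code bar hello run run"


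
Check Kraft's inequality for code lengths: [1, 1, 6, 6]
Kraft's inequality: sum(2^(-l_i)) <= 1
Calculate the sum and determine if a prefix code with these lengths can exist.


Sum = 2^(-1) + 2^(-1) + 2^(-6) + 2^(-6)
    = 0.5 + 0.5 + 0.015625 + 0.015625
    = 66/64 = 1.03125
Since 1.03125 > 1, Kraft's inequality is NOT satisfied.
A prefix code with these lengths CANNOT exist.

Kraft sum = 1.03125. Not satisfied.


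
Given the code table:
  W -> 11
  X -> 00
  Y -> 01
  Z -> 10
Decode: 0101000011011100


Decoding:
01 -> Y
01 -> Y
00 -> X
00 -> X
11 -> W
01 -> Y
11 -> W
00 -> X


Result: YYXXWYWX


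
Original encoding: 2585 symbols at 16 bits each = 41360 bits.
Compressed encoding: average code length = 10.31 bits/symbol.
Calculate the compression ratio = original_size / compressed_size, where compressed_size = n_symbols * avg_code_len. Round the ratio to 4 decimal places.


original_size = n_symbols * orig_bits = 2585 * 16 = 41360 bits
compressed_size = n_symbols * avg_code_len = 2585 * 10.31 = 26651.35 bits
ratio = original_size / compressed_size = 41360 / 26651.35 = 1.5519

Compression ratio = 1.5519


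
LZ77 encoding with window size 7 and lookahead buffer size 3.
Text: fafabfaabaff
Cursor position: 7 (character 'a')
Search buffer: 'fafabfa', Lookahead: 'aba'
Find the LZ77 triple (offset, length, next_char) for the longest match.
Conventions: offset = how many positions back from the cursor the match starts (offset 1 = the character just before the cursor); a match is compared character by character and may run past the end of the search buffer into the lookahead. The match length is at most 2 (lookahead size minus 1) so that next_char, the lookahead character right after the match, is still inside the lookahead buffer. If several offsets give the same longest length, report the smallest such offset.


Try each offset into the search buffer:
  offset=1 (pos 6, char 'a'): match length 1
  offset=2 (pos 5, char 'f'): match length 0
  offset=3 (pos 4, char 'b'): match length 0
  offset=4 (pos 3, char 'a'): match length 2
  offset=5 (pos 2, char 'f'): match length 0
  offset=6 (pos 1, char 'a'): match length 1
  offset=7 (pos 0, char 'f'): match length 0
Longest match has length 2 at offset 4.
next_char = character at position 7 + 2 = 9 -> 'a'

Best match: offset=4, length=2 (matching 'ab' starting at position 3)
LZ77 triple: (4, 2, 'a')


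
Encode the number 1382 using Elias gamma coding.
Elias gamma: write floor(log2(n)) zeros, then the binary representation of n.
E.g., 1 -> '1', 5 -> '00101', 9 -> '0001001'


num_bits = floor(log2(1382)) + 1 = 11
leading_zeros = num_bits - 1 = 10
binary(1382) = 10101100110

Elias gamma(1382) = '0000000000' + '10101100110' = 000000000010101100110 (21 bits)


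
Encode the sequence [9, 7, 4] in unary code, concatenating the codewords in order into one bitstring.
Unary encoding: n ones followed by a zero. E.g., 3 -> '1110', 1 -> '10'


Encode each number as n ones followed by a terminating 0:
  9 -> 1111111110 (10 bits)
  7 -> 11111110 (8 bits)
  4 -> 11110 (5 bits)
Total length = 10 + 8 + 5 = 23 bits.

Unary([9, 7, 4]) = 11111111101111111011110 (23 bits)


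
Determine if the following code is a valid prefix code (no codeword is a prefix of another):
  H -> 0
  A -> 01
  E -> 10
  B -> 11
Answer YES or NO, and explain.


Checking each pair (does one codeword prefix another?):
  H='0' vs A='01': prefix -- VIOLATION

NO -- this is NOT a valid prefix code. H (0) is a prefix of A (01).


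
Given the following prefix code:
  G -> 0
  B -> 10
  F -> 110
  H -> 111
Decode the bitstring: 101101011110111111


Decoding step by step:
Bits 10 -> B
Bits 110 -> F
Bits 10 -> B
Bits 111 -> H
Bits 10 -> B
Bits 111 -> H
Bits 111 -> H


Decoded message: BFBHBHH


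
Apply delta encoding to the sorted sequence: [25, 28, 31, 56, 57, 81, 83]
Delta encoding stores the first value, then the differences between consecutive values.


First value: 25
Deltas:
  28 - 25 = 3
  31 - 28 = 3
  56 - 31 = 25
  57 - 56 = 1
  81 - 57 = 24
  83 - 81 = 2


Delta encoded: [25, 3, 3, 25, 1, 24, 2]


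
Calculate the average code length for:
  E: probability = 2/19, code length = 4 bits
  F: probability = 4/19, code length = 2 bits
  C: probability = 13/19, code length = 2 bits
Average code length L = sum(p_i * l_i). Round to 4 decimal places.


Weighted contributions p_i * l_i:
  E: (2/19) * 4 = 8/19
  F: (4/19) * 2 = 8/19
  C: (13/19) * 2 = 26/19
Sum = (8 + 8 + 26)/19 = 42/19

L = 42/19 = 2.2105 bits/symbol


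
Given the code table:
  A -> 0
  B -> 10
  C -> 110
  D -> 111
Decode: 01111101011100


Decoding:
0 -> A
111 -> D
110 -> C
10 -> B
111 -> D
0 -> A
0 -> A


Result: ADCBDAA


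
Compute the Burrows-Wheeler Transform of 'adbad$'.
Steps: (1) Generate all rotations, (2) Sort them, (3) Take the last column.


Rotations (sorted):
  0: $adbad -> last char: d
  1: ad$adb -> last char: b
  2: adbad$ -> last char: $
  3: bad$ad -> last char: d
  4: d$adba -> last char: a
  5: dbad$a -> last char: a


BWT = db$daa


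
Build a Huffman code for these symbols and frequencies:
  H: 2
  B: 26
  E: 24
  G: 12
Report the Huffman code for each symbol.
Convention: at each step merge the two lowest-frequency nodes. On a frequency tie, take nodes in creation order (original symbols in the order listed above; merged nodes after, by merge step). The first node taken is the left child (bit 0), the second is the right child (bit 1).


Huffman tree construction:
Step 1: Merge H(2) + G(12) = 14
Step 2: Merge (H+G)(14) + E(24) = 38
Step 3: Merge B(26) + ((H+G)+E)(38) = 64
Read each symbol's code off the tree from the root (left child = 0, right child = 1).

Codes:
  H: 100 (length 3)
  B: 0 (length 1)
  E: 11 (length 2)
  G: 101 (length 3)
Average code length: 116/64 = 1.8125 bits/symbol


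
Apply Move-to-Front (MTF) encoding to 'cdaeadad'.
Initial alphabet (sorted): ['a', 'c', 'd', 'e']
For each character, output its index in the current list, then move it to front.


MTF encoding:
'c': index 1 in ['a', 'c', 'd', 'e'] -> ['c', 'a', 'd', 'e']
'd': index 2 in ['c', 'a', 'd', 'e'] -> ['d', 'c', 'a', 'e']
'a': index 2 in ['d', 'c', 'a', 'e'] -> ['a', 'd', 'c', 'e']
'e': index 3 in ['a', 'd', 'c', 'e'] -> ['e', 'a', 'd', 'c']
'a': index 1 in ['e', 'a', 'd', 'c'] -> ['a', 'e', 'd', 'c']
'd': index 2 in ['a', 'e', 'd', 'c'] -> ['d', 'a', 'e', 'c']
'a': index 1 in ['d', 'a', 'e', 'c'] -> ['a', 'd', 'e', 'c']
'd': index 1 in ['a', 'd', 'e', 'c'] -> ['d', 'a', 'e', 'c']


Output: [1, 2, 2, 3, 1, 2, 1, 1]


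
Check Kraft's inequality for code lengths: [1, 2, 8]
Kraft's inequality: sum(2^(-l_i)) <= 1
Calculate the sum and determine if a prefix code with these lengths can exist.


Sum = 2^(-1) + 2^(-2) + 2^(-8)
    = 0.5 + 0.25 + 0.00390625
    = 193/256 = 0.75390625
Since 0.75390625 <= 1, Kraft's inequality IS satisfied.
A prefix code with these lengths CAN exist.

Kraft sum = 0.75390625. Satisfied.


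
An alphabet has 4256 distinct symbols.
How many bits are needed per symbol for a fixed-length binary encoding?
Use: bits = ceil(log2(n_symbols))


log2(4256) = 12.0553
Bracket: 2^12 = 4096 < 4256 <= 2^13 = 8192
So ceil(log2(4256)) = 13

bits = ceil(log2(4256)) = ceil(12.0553) = 13 bits


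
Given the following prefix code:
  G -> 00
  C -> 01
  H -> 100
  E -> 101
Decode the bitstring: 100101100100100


Decoding step by step:
Bits 100 -> H
Bits 101 -> E
Bits 100 -> H
Bits 100 -> H
Bits 100 -> H


Decoded message: HEHHH


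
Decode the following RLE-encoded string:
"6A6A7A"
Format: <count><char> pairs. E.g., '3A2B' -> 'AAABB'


Expanding each <count><char> pair:
  6A -> 'AAAAAA'
  6A -> 'AAAAAA'
  7A -> 'AAAAAAA'

Decoded = AAAAAAAAAAAAAAAAAAA


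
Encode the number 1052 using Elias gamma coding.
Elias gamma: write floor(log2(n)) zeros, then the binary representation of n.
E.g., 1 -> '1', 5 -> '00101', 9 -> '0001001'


num_bits = floor(log2(1052)) + 1 = 11
leading_zeros = num_bits - 1 = 10
binary(1052) = 10000011100

Elias gamma(1052) = '0000000000' + '10000011100' = 000000000010000011100 (21 bits)


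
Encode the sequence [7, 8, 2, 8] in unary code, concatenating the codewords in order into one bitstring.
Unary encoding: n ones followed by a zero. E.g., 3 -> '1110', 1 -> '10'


Encode each number as n ones followed by a terminating 0:
  7 -> 11111110 (8 bits)
  8 -> 111111110 (9 bits)
  2 -> 110 (3 bits)
  8 -> 111111110 (9 bits)
Total length = 8 + 9 + 3 + 9 = 29 bits.

Unary([7, 8, 2, 8]) = 11111110111111110110111111110 (29 bits)


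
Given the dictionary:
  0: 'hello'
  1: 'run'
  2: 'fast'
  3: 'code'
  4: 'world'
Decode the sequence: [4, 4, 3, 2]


Look up each index in the dictionary:
  4 -> 'world'
  4 -> 'world'
  3 -> 'code'
  2 -> 'fast'

Decoded: "world world code fast"


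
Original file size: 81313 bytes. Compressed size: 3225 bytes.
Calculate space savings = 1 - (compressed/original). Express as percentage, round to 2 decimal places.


ratio = compressed/original = 3225/81313 = 0.039662
savings = 1 - ratio = 1 - 0.039662 = 0.960338
as a percentage: 0.960338 * 100 = 96.03%

Space savings = 1 - 3225/81313 = 96.03%


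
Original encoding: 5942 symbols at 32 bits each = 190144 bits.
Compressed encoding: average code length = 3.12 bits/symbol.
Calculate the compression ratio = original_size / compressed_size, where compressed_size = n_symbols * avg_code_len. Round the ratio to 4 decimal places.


original_size = n_symbols * orig_bits = 5942 * 32 = 190144 bits
compressed_size = n_symbols * avg_code_len = 5942 * 3.12 = 18539.04 bits
ratio = original_size / compressed_size = 190144 / 18539.04 = 10.2564

Compression ratio = 10.2564


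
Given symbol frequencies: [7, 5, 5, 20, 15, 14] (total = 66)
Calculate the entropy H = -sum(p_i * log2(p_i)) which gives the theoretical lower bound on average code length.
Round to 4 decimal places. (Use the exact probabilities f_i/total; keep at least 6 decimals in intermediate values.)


Per-symbol terms -p_i * log2(p_i) with p_i = f_i/66:
  p = 7/66 = 0.106061: log2(p) = -3.237039, -p*log2(p) = 0.343322
  p = 5/66 = 0.075758: log2(p) = -3.722466, -p*log2(p) = 0.282005
  p = 5/66 = 0.075758: log2(p) = -3.722466, -p*log2(p) = 0.282005
  p = 20/66 = 0.303030: log2(p) = -1.722466, -p*log2(p) = 0.521959
  p = 15/66 = 0.227273: log2(p) = -2.137504, -p*log2(p) = 0.485796
  p = 14/66 = 0.212121: log2(p) = -2.237039, -p*log2(p) = 0.474523
H = 0.343322 + 0.282005 + 0.282005 + 0.521959 + 0.485796 + 0.474523 = 2.389610

H = 2.3896 bits/symbol


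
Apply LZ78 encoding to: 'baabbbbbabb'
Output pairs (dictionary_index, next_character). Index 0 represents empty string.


LZ78 encoding steps:
Dictionary: {0: ''}
Step 1: w='' (idx 0), next='b' -> output (0, 'b'), add 'b' as idx 1
Step 2: w='' (idx 0), next='a' -> output (0, 'a'), add 'a' as idx 2
Step 3: w='a' (idx 2), next='b' -> output (2, 'b'), add 'ab' as idx 3
Step 4: w='b' (idx 1), next='b' -> output (1, 'b'), add 'bb' as idx 4
Step 5: w='bb' (idx 4), next='a' -> output (4, 'a'), add 'bba' as idx 5
Step 6: w='bb' (idx 4), end of input -> output (4, '')


Encoded: [(0, 'b'), (0, 'a'), (2, 'b'), (1, 'b'), (4, 'a'), (4, '')]
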